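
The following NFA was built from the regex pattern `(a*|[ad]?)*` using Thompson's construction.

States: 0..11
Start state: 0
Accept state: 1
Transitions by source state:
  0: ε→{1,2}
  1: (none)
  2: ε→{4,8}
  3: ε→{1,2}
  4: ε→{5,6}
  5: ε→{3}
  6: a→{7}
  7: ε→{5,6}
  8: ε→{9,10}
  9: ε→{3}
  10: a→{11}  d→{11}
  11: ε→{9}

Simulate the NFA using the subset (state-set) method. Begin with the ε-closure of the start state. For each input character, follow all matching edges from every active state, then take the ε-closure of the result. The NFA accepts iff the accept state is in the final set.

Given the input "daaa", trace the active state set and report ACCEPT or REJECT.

Answer: ACCEPT

Derivation:
S₀ = ε-closure({0}) = {0,1,2,3,4,5,6,8,9,10}
'd' @ 1: {1,2,3,4,5,6,8,9,10,11}  (accept∈set)
'a' @ 2: {1,2,3,4,5,6,7,8,9,10,11}  (accept∈set)
'a' @ 3: {1,2,3,4,5,6,7,8,9,10,11}  (accept∈set)
'a' @ 4: {1,2,3,4,5,6,7,8,9,10,11}  (accept∈set)
after full input: {1,2,3,4,5,6,7,8,9,10,11}  (accept=1 in)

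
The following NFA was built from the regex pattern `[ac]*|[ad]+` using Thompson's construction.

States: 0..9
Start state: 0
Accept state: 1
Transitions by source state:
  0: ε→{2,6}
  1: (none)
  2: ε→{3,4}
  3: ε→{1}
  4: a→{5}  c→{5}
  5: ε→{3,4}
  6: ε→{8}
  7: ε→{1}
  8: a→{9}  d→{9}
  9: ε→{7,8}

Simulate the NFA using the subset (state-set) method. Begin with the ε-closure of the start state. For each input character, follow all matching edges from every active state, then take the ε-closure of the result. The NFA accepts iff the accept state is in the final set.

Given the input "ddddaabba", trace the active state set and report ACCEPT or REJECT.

start: ε-closure({0}) = {0,1,2,3,4,6,8}
'd' @ 1: {1,7,8,9}  (accept∈set)
'd' @ 2: {1,7,8,9}  (accept∈set)
'd' @ 3: {1,7,8,9}  (accept∈set)
'd' @ 4: {1,7,8,9}  (accept∈set)
'a' @ 5: {1,7,8,9}  (accept∈set)
'a' @ 6: {1,7,8,9}  (accept∈set)
'b' @ 7: {}  — dead — no transitions
rest 'ba' ignored (set empty)
final: {}; accept 1 not in set

Answer: REJECT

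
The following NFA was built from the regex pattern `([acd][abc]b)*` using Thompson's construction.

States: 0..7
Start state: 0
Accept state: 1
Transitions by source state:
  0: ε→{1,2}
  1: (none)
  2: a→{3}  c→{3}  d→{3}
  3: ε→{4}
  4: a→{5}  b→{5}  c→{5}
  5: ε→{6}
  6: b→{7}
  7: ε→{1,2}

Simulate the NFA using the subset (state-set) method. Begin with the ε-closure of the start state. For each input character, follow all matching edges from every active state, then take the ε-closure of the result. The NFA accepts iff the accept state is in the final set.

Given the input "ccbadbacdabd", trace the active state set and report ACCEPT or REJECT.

start: ε-closure({0}) = {0,1,2}
'c' @ 1: {3,4}
'c' @ 2: {5,6}
'b' @ 3: {1,2,7}  ✓accept
'a' @ 4: {3,4}
'd' @ 5: {}  — state set empty
rest 'bacdabd' ignored (set empty)
final: {}; accept 1 not in set

Answer: REJECT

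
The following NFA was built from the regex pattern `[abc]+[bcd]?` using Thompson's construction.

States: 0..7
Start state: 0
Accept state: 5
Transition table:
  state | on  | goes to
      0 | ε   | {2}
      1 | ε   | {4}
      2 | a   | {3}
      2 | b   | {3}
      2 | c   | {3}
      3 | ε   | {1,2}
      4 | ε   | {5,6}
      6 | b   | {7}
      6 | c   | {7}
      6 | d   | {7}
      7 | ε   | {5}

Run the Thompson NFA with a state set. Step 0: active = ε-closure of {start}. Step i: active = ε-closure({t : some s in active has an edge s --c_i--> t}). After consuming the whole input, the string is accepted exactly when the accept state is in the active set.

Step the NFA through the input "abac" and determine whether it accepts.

initial (ε-close {0}): {0,2}
'a' @ 1: {1,2,3,4,5,6}  ✓accept
'b' @ 2: {1,2,3,4,5,6,7}  ✓accept
'a' @ 3: {1,2,3,4,5,6}  ✓accept
'c' @ 4: {1,2,3,4,5,6,7}  ✓accept
after full input: {1,2,3,4,5,6,7}  (accept=5 in)

Answer: ACCEPT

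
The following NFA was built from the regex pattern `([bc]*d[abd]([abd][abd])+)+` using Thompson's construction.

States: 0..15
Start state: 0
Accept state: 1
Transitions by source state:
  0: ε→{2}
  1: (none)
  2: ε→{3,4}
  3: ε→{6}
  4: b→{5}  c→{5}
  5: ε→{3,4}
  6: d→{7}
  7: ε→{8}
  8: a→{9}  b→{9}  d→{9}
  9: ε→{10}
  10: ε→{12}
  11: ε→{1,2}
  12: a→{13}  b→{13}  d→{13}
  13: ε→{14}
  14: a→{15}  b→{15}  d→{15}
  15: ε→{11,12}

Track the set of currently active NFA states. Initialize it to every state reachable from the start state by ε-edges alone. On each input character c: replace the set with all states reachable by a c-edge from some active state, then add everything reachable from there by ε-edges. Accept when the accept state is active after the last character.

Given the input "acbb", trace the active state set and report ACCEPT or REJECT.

initial (ε-close {0}): {0,2,3,4,6}
'a' @ 1: {}  — dead — no transitions
rest 'cbb' ignored (set empty)
end set {} — state 1 not in

Answer: REJECT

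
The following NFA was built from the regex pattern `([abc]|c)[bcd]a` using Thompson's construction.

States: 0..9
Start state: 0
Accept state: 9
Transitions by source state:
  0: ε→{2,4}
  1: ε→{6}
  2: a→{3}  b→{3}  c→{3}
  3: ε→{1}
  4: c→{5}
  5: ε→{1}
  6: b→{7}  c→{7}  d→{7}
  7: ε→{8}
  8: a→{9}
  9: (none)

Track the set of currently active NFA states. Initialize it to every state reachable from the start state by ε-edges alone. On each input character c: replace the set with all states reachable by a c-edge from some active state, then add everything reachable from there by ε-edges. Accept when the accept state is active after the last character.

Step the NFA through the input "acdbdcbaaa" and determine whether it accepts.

Answer: REJECT

Steps:
start: ε-closure({0}) = {0,2,4}
'a' @ 1: {1,3,6}
'c' @ 2: {7,8}
'd' @ 3: {}  — no active states
rest 'bdcbaaa' ignored (set empty)
after full input: {}  (accept=9 not in)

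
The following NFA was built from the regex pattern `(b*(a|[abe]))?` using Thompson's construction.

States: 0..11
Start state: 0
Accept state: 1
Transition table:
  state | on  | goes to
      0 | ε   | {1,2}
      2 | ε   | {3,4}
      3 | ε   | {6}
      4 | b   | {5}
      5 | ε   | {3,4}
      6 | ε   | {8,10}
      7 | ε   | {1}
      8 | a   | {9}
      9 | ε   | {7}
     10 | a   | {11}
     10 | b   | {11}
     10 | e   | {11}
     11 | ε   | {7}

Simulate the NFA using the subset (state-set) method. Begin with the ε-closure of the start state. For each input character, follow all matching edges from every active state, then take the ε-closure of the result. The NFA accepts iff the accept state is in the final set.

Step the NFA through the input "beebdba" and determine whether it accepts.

S₀ = ε-closure({0}) = {0,1,2,3,4,6,8,10}
'b' @ 1: {1,3,4,5,6,7,8,10,11}  ✓accept
'e' @ 2: {1,7,11}  ✓accept
'e' @ 3: {}  — state set empty
rest 'bdba' ignored (set empty)
after full input: {}  (accept=1 not in)

Answer: REJECT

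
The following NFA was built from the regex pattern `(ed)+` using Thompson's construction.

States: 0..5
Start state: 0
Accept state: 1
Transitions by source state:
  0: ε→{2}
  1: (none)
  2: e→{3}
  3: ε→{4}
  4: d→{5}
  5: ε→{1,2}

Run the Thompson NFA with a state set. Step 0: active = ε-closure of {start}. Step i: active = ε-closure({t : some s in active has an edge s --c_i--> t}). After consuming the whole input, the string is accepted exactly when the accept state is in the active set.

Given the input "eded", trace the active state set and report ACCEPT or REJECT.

Answer: ACCEPT

Steps:
start: ε-closure({0}) = {0,2}
'e' @ 1: {3,4}
'd' @ 2: {1,2,5}  [accepting]
'e' @ 3: {3,4}
'd' @ 4: {1,2,5}  [accepting]
after full input: {1,2,5}  (accept=1 in)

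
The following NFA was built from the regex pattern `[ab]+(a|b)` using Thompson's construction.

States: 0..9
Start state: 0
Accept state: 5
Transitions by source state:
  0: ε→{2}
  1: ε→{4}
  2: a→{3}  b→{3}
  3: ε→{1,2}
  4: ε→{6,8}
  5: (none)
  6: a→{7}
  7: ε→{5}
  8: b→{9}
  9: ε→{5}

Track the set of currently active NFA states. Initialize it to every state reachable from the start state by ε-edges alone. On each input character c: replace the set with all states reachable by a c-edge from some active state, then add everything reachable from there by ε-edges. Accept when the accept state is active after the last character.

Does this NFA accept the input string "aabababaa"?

initial (ε-close {0}): {0,2}
'a' @ 1: {1,2,3,4,6,8}
'a' @ 2: {1,2,3,4,5,6,7,8}  ✓accept
'b' @ 3: {1,2,3,4,5,6,8,9}  ✓accept
'a' @ 4: {1,2,3,4,5,6,7,8}  ✓accept
'b' @ 5: {1,2,3,4,5,6,8,9}  ✓accept
'a' @ 6: {1,2,3,4,5,6,7,8}  ✓accept
'b' @ 7: {1,2,3,4,5,6,8,9}  ✓accept
'a' @ 8: {1,2,3,4,5,6,7,8}  ✓accept
'a' @ 9: {1,2,3,4,5,6,7,8}  ✓accept
after full input: {1,2,3,4,5,6,7,8}  (accept=5 in)

Answer: ACCEPT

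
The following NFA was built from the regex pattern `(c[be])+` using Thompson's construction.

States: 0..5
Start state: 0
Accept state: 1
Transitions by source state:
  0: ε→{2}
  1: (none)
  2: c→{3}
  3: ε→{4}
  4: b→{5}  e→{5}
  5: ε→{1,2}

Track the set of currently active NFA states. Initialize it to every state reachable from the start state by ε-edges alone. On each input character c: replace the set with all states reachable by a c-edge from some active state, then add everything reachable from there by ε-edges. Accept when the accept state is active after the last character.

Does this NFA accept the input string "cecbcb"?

Answer: ACCEPT

Steps:
initial (ε-close {0}): {0,2}
'c' @ 1: {3,4}
'e' @ 2: {1,2,5}  (accept∈set)
'c' @ 3: {3,4}
'b' @ 4: {1,2,5}  (accept∈set)
'c' @ 5: {3,4}
'b' @ 6: {1,2,5}  (accept∈set)
after full input: {1,2,5}  (accept=1 in)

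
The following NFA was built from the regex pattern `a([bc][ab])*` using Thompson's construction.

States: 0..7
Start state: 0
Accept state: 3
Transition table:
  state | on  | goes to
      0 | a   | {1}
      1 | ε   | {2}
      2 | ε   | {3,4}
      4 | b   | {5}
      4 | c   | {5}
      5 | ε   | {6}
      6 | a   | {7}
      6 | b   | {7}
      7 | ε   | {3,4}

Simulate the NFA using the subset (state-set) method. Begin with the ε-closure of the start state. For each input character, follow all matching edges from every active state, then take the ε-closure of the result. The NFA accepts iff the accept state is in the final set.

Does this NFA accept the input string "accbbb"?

Answer: REJECT

Steps:
S₀ = ε-closure({0}) = {0}
'a' @ 1: {1,2,3,4}  ✓accept
'c' @ 2: {5,6}
'c' @ 3: {}  — no active states
rest 'bbb' ignored (set empty)
end set {} — state 3 not in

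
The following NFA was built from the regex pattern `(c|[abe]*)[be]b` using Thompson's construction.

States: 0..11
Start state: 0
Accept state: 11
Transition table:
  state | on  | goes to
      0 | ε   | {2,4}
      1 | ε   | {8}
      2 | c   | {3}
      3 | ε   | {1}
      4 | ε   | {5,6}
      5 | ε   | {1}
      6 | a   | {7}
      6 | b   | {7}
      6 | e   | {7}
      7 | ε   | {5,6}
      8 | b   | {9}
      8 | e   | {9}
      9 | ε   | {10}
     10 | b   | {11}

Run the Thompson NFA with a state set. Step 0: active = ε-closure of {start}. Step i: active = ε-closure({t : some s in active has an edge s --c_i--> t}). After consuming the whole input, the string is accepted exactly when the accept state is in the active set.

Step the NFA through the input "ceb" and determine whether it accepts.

Answer: ACCEPT

Trace:
initial (ε-close {0}): {0,1,2,4,5,6,8}
'c' @ 1: {1,3,8}
'e' @ 2: {9,10}
'b' @ 3: {11}  ✓accept
end set {11} — state 11 in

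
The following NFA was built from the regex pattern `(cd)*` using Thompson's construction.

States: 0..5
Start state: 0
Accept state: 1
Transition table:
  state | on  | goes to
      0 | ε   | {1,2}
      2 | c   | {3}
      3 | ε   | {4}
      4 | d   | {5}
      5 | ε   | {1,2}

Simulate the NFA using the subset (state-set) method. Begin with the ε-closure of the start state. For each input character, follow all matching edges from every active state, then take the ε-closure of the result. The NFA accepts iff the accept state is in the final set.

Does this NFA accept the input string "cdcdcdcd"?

Answer: ACCEPT

Steps:
S₀ = ε-closure({0}) = {0,1,2}
'c' @ 1: {3,4}
'd' @ 2: {1,2,5}  [accepting]
'c' @ 3: {3,4}
'd' @ 4: {1,2,5}  [accepting]
'c' @ 5: {3,4}
'd' @ 6: {1,2,5}  [accepting]
'c' @ 7: {3,4}
'd' @ 8: {1,2,5}  [accepting]
end set {1,2,5} — state 1 in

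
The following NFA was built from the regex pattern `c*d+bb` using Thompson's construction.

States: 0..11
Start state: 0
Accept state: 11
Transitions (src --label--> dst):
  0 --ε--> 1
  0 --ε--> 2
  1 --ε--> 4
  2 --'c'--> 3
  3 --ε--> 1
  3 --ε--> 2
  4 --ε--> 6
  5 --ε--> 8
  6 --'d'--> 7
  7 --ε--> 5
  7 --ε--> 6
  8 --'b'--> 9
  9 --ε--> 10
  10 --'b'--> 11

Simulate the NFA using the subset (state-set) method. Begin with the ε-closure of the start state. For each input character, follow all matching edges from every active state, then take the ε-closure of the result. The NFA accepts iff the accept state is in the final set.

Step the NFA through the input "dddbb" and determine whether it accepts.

Answer: ACCEPT

Trace:
initial (ε-close {0}): {0,1,2,4,6}
'd' @ 1: {5,6,7,8}
'd' @ 2: {5,6,7,8}
'd' @ 3: {5,6,7,8}
'b' @ 4: {9,10}
'b' @ 5: {11}  ✓accept
end set {11} — state 11 in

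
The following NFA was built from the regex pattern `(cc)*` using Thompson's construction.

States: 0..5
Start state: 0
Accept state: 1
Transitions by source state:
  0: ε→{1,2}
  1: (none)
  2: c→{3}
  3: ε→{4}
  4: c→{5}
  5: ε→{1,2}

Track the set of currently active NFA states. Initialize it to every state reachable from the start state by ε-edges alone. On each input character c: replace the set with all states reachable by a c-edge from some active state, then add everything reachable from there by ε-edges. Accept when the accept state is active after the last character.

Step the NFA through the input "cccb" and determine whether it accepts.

S₀ = ε-closure({0}) = {0,1,2}
'c' @ 1: {3,4}
'c' @ 2: {1,2,5}  (accept∈set)
'c' @ 3: {3,4}
'b' @ 4: {}  — no active states
end set {} — state 1 not in

Answer: REJECT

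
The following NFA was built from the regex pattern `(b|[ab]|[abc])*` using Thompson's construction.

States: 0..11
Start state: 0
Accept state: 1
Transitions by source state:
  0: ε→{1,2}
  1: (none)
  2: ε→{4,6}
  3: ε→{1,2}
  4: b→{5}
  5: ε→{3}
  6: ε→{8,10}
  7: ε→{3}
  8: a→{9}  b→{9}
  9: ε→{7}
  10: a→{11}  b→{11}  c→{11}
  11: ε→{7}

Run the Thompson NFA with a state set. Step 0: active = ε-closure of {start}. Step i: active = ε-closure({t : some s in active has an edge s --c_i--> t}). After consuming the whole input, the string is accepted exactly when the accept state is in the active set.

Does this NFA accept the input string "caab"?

initial (ε-close {0}): {0,1,2,4,6,8,10}
'c' @ 1: {1,2,3,4,6,7,8,10,11}  [accepting]
'a' @ 2: {1,2,3,4,6,7,8,9,10,11}  [accepting]
'a' @ 3: {1,2,3,4,6,7,8,9,10,11}  [accepting]
'b' @ 4: {1,2,3,4,5,6,7,8,9,10,11}  [accepting]
end set {1,2,3,4,5,6,7,8,9,10,11} — state 1 in

Answer: ACCEPT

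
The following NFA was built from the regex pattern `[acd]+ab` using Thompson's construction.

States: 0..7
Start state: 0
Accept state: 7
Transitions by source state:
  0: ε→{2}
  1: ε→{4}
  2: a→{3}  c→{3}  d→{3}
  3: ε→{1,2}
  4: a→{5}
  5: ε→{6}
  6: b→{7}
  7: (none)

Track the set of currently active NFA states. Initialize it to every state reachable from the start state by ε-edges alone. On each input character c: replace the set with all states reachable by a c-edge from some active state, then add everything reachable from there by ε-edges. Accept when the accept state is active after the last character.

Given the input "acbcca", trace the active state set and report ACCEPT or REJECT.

initial (ε-close {0}): {0,2}
'a' @ 1: {1,2,3,4}
'c' @ 2: {1,2,3,4}
'b' @ 3: {}  — no active states
rest 'cca' ignored (set empty)
end set {} — state 7 not in

Answer: REJECT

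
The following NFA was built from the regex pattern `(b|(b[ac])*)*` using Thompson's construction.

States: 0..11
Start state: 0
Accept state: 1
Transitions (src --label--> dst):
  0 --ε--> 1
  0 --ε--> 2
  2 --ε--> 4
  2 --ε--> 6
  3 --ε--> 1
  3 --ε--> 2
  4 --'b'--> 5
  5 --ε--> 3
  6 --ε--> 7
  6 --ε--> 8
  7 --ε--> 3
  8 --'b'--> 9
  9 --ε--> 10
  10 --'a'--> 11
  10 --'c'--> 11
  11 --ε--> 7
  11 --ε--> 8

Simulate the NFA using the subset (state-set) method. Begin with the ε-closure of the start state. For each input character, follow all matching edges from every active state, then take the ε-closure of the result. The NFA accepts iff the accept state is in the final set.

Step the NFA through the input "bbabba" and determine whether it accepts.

Answer: ACCEPT

Derivation:
start: ε-closure({0}) = {0,1,2,3,4,6,7,8}
'b' @ 1: {1,2,3,4,5,6,7,8,9,10}  ✓accept
'b' @ 2: {1,2,3,4,5,6,7,8,9,10}  ✓accept
'a' @ 3: {1,2,3,4,6,7,8,11}  ✓accept
'b' @ 4: {1,2,3,4,5,6,7,8,9,10}  ✓accept
'b' @ 5: {1,2,3,4,5,6,7,8,9,10}  ✓accept
'a' @ 6: {1,2,3,4,6,7,8,11}  ✓accept
final: {1,2,3,4,6,7,8,11}; accept 1 in set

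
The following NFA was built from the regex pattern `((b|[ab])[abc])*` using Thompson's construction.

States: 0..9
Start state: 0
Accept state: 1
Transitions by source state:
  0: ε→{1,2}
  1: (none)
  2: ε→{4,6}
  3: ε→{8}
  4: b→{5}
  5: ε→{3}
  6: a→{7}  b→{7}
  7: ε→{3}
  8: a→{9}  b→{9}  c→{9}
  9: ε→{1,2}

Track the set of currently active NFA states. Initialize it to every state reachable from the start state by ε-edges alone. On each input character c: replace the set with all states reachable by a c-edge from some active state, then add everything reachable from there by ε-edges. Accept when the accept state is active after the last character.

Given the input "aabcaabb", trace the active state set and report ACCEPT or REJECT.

start: ε-closure({0}) = {0,1,2,4,6}
'a' @ 1: {3,7,8}
'a' @ 2: {1,2,4,6,9}  [accepting]
'b' @ 3: {3,5,7,8}
'c' @ 4: {1,2,4,6,9}  [accepting]
'a' @ 5: {3,7,8}
'a' @ 6: {1,2,4,6,9}  [accepting]
'b' @ 7: {3,5,7,8}
'b' @ 8: {1,2,4,6,9}  [accepting]
end set {1,2,4,6,9} — state 1 in

Answer: ACCEPT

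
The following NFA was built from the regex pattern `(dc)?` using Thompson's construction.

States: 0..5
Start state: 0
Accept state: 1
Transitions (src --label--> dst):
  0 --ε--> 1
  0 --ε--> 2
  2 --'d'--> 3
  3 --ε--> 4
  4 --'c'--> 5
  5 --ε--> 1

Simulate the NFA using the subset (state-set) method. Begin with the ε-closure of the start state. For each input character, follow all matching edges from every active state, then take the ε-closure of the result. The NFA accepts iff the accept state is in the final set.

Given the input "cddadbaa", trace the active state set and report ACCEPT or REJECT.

start: ε-closure({0}) = {0,1,2}
'c' @ 1: {}  — dead — no transitions
rest 'ddadbaa' ignored (set empty)
after full input: {}  (accept=1 not in)

Answer: REJECT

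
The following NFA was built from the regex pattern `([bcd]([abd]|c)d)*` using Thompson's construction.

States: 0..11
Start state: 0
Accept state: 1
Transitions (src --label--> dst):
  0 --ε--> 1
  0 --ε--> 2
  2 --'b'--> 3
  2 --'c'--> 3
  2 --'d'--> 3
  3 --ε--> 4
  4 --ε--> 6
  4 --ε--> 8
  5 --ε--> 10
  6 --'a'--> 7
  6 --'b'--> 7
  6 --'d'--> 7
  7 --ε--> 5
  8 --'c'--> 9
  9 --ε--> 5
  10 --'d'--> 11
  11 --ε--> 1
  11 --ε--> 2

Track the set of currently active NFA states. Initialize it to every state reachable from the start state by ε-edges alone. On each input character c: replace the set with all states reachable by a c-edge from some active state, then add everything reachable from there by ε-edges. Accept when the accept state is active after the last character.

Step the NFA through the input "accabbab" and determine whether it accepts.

Answer: REJECT

Trace:
start: ε-closure({0}) = {0,1,2}
'a' @ 1: {}  — state set empty
rest 'ccabbab' ignored (set empty)
final: {}; accept 1 not in set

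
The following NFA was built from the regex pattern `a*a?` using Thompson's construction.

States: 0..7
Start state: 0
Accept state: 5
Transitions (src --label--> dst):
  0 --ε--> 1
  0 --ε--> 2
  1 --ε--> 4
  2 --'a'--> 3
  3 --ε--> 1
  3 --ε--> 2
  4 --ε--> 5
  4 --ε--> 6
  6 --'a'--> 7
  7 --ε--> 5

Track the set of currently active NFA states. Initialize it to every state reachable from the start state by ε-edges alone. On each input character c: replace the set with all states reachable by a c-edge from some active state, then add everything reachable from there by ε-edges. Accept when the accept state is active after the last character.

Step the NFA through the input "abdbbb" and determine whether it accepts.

Answer: REJECT

Trace:
S₀ = ε-closure({0}) = {0,1,2,4,5,6}
'a' @ 1: {1,2,3,4,5,6,7}  ✓accept
'b' @ 2: {}  — dead — no transitions
rest 'dbbb' ignored (set empty)
end set {} — state 5 not in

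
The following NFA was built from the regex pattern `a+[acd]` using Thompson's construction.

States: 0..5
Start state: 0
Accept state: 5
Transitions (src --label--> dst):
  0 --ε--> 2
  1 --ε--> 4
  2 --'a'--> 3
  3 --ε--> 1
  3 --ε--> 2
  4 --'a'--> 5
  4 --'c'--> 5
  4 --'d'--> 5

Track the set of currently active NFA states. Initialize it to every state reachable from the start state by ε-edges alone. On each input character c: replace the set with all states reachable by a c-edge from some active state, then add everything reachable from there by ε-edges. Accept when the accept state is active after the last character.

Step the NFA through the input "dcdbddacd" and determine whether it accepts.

initial (ε-close {0}): {0,2}
'd' @ 1: {}  — no active states
rest 'cdbddacd' ignored (set empty)
end set {} — state 5 not in

Answer: REJECT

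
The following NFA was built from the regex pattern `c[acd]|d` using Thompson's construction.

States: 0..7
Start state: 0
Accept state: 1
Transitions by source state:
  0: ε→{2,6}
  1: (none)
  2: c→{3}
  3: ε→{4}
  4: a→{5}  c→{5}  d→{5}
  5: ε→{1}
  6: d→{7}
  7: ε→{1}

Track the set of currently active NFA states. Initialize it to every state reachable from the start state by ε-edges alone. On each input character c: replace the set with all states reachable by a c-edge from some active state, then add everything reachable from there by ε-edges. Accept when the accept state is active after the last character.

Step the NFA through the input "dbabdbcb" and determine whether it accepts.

Answer: REJECT

Steps:
initial (ε-close {0}): {0,2,6}
'd' @ 1: {1,7}  (accept∈set)
'b' @ 2: {}  — no active states
rest 'abdbcb' ignored (set empty)
final: {}; accept 1 not in set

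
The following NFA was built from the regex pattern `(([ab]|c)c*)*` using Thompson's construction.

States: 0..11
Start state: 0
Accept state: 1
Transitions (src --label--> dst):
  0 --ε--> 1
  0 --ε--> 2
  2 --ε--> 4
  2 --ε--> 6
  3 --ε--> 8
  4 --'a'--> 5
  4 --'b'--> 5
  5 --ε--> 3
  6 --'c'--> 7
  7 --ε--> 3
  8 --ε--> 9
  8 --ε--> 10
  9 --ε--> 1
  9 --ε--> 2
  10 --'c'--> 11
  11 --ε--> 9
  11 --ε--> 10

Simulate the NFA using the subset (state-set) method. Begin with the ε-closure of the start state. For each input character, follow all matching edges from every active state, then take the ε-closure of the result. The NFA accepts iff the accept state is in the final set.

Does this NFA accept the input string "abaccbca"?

Answer: ACCEPT

Derivation:
start: ε-closure({0}) = {0,1,2,4,6}
'a' @ 1: {1,2,3,4,5,6,8,9,10}  ✓accept
'b' @ 2: {1,2,3,4,5,6,8,9,10}  ✓accept
'a' @ 3: {1,2,3,4,5,6,8,9,10}  ✓accept
'c' @ 4: {1,2,3,4,6,7,8,9,10,11}  ✓accept
'c' @ 5: {1,2,3,4,6,7,8,9,10,11}  ✓accept
'b' @ 6: {1,2,3,4,5,6,8,9,10}  ✓accept
'c' @ 7: {1,2,3,4,6,7,8,9,10,11}  ✓accept
'a' @ 8: {1,2,3,4,5,6,8,9,10}  ✓accept
after full input: {1,2,3,4,5,6,8,9,10}  (accept=1 in)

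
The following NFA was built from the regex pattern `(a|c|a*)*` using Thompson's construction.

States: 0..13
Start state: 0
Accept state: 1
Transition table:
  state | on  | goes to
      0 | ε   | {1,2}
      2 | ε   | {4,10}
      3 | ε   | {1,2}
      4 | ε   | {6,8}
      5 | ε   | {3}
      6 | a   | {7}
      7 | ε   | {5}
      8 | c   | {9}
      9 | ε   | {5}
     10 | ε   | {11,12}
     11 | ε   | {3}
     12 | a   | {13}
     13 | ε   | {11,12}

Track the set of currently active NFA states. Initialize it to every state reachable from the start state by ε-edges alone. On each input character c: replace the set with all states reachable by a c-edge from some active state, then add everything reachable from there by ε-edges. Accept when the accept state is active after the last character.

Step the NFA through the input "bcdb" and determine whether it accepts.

initial (ε-close {0}): {0,1,2,3,4,6,8,10,11,12}
'b' @ 1: {}  — state set empty
rest 'cdb' ignored (set empty)
end set {} — state 1 not in

Answer: REJECT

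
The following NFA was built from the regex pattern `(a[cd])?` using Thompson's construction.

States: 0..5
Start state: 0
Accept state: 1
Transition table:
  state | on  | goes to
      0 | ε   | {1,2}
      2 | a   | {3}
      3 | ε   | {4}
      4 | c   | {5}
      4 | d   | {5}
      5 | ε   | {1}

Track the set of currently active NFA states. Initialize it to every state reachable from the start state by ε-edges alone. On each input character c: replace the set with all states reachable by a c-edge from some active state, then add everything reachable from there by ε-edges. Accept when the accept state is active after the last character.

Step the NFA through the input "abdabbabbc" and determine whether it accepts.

start: ε-closure({0}) = {0,1,2}
'a' @ 1: {3,4}
'b' @ 2: {}  — state set empty
rest 'dabbabbc' ignored (set empty)
after full input: {}  (accept=1 not in)

Answer: REJECT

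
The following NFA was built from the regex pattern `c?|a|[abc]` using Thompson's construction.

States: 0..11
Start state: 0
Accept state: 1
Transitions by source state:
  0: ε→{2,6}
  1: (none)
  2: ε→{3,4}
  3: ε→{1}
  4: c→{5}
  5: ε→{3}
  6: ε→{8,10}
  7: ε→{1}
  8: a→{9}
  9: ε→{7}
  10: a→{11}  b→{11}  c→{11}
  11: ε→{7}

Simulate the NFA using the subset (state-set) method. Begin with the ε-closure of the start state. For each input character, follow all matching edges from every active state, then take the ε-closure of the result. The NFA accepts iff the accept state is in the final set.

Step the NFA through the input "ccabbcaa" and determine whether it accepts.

S₀ = ε-closure({0}) = {0,1,2,3,4,6,8,10}
'c' @ 1: {1,3,5,7,11}  [accepting]
'c' @ 2: {}  — dead — no transitions
rest 'abbcaa' ignored (set empty)
final: {}; accept 1 not in set

Answer: REJECT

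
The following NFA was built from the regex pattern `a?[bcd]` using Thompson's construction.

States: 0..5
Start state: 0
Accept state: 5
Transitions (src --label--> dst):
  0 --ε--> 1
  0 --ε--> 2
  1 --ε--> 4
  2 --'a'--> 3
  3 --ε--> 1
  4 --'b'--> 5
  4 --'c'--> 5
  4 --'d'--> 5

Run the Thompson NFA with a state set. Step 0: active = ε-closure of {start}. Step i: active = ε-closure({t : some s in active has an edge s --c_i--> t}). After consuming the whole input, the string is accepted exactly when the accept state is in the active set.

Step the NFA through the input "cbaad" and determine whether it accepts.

S₀ = ε-closure({0}) = {0,1,2,4}
'c' @ 1: {5}  [accepting]
'b' @ 2: {}  — state set empty
rest 'aad' ignored (set empty)
final: {}; accept 5 not in set

Answer: REJECT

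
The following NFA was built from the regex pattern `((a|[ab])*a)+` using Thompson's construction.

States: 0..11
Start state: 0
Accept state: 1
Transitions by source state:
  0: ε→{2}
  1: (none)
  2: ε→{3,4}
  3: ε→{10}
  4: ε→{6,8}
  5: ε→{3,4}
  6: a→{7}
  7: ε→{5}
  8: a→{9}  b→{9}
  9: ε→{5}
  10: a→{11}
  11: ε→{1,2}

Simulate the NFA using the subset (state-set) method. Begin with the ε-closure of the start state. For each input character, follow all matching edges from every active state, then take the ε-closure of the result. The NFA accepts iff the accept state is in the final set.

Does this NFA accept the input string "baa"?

Answer: ACCEPT

Derivation:
initial (ε-close {0}): {0,2,3,4,6,8,10}
'b' @ 1: {3,4,5,6,8,9,10}
'a' @ 2: {1,2,3,4,5,6,7,8,9,10,11}  ✓accept
'a' @ 3: {1,2,3,4,5,6,7,8,9,10,11}  ✓accept
final: {1,2,3,4,5,6,7,8,9,10,11}; accept 1 in set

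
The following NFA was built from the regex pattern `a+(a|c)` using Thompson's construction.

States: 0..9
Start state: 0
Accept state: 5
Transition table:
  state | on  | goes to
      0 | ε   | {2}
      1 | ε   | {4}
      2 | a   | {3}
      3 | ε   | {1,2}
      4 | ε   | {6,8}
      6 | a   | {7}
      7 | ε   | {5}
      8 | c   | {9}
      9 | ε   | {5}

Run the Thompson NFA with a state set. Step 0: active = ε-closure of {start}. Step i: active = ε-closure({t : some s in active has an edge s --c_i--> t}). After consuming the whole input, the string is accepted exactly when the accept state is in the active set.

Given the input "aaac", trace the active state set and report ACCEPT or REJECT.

initial (ε-close {0}): {0,2}
'a' @ 1: {1,2,3,4,6,8}
'a' @ 2: {1,2,3,4,5,6,7,8}  [accepting]
'a' @ 3: {1,2,3,4,5,6,7,8}  [accepting]
'c' @ 4: {5,9}  [accepting]
end set {5,9} — state 5 in

Answer: ACCEPT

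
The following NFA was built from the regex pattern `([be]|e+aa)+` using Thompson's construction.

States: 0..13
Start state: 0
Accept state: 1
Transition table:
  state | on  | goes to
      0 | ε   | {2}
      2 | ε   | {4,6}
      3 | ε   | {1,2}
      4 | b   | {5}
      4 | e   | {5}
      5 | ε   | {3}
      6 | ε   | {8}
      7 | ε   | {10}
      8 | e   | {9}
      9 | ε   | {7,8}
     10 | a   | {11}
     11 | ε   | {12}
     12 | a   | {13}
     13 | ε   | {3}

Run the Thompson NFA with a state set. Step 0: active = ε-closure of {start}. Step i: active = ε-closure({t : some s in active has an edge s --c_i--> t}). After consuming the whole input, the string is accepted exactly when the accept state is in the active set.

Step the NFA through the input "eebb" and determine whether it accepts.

Answer: ACCEPT

Steps:
start: ε-closure({0}) = {0,2,4,6,8}
'e' @ 1: {1,2,3,4,5,6,7,8,9,10}  ✓accept
'e' @ 2: {1,2,3,4,5,6,7,8,9,10}  ✓accept
'b' @ 3: {1,2,3,4,5,6,8}  ✓accept
'b' @ 4: {1,2,3,4,5,6,8}  ✓accept
end set {1,2,3,4,5,6,8} — state 1 in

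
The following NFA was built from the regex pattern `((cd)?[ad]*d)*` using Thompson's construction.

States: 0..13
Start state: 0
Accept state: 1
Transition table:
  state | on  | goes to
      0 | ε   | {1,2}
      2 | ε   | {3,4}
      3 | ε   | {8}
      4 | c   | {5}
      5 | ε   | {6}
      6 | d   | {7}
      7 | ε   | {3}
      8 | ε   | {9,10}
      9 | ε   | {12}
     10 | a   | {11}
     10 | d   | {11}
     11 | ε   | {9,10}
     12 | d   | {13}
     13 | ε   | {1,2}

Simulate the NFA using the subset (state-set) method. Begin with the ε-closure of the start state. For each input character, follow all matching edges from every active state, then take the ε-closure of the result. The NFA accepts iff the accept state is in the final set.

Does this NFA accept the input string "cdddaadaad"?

initial (ε-close {0}): {0,1,2,3,4,8,9,10,12}
'c' @ 1: {5,6}
'd' @ 2: {3,7,8,9,10,12}
'd' @ 3: {1,2,3,4,8,9,10,11,12,13}  (accept∈set)
'd' @ 4: {1,2,3,4,8,9,10,11,12,13}  (accept∈set)
'a' @ 5: {9,10,11,12}
'a' @ 6: {9,10,11,12}
'd' @ 7: {1,2,3,4,8,9,10,11,12,13}  (accept∈set)
'a' @ 8: {9,10,11,12}
'a' @ 9: {9,10,11,12}
'd' @ 10: {1,2,3,4,8,9,10,11,12,13}  (accept∈set)
after full input: {1,2,3,4,8,9,10,11,12,13}  (accept=1 in)

Answer: ACCEPT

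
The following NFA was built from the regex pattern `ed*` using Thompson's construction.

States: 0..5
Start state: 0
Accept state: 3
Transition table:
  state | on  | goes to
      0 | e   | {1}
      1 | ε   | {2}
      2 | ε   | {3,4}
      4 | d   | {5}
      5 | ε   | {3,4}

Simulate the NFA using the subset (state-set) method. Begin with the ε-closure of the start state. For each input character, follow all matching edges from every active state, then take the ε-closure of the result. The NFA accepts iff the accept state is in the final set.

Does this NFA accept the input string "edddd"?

Answer: ACCEPT

Steps:
initial (ε-close {0}): {0}
'e' @ 1: {1,2,3,4}  [accepting]
'd' @ 2: {3,4,5}  [accepting]
'd' @ 3: {3,4,5}  [accepting]
'd' @ 4: {3,4,5}  [accepting]
'd' @ 5: {3,4,5}  [accepting]
end set {3,4,5} — state 3 in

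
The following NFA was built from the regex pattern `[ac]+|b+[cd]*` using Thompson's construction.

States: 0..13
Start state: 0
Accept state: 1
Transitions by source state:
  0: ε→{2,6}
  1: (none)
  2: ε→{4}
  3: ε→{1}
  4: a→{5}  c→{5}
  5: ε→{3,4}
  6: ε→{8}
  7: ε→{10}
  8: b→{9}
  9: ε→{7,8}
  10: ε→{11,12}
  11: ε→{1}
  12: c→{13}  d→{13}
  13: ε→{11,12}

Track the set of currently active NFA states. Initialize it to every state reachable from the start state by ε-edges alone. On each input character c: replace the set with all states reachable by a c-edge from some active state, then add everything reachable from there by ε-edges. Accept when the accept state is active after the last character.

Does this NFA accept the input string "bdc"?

initial (ε-close {0}): {0,2,4,6,8}
'b' @ 1: {1,7,8,9,10,11,12}  (accept∈set)
'd' @ 2: {1,11,12,13}  (accept∈set)
'c' @ 3: {1,11,12,13}  (accept∈set)
end set {1,11,12,13} — state 1 in

Answer: ACCEPT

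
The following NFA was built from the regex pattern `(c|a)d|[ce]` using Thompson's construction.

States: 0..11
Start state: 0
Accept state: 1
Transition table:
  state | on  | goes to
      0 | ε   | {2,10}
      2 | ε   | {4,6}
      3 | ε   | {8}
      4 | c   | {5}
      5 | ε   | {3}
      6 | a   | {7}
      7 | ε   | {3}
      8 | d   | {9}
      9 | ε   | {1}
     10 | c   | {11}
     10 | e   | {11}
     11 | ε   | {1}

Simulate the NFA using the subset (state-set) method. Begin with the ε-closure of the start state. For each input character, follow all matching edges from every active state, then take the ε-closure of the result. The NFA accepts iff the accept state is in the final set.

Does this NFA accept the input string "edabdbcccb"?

Answer: REJECT

Trace:
start: ε-closure({0}) = {0,2,4,6,10}
'e' @ 1: {1,11}  (accept∈set)
'd' @ 2: {}  — state set empty
rest 'abdbcccb' ignored (set empty)
final: {}; accept 1 not in set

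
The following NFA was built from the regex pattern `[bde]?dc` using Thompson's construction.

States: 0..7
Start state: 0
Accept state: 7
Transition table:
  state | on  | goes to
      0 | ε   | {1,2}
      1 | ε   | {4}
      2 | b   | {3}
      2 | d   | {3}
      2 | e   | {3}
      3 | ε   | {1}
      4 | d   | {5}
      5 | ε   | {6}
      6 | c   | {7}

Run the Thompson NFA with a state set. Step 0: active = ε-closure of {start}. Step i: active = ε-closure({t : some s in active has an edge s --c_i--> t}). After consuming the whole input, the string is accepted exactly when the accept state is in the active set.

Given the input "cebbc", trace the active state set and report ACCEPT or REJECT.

initial (ε-close {0}): {0,1,2,4}
'c' @ 1: {}  — no active states
rest 'ebbc' ignored (set empty)
final: {}; accept 7 not in set

Answer: REJECT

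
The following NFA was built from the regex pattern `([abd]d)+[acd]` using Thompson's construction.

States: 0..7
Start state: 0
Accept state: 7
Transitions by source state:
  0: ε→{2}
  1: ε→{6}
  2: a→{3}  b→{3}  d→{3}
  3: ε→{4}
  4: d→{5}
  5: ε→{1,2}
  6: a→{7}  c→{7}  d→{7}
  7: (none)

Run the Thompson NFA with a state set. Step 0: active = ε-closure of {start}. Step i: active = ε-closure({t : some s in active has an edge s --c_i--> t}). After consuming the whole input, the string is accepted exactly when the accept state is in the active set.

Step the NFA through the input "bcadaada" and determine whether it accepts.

start: ε-closure({0}) = {0,2}
'b' @ 1: {3,4}
'c' @ 2: {}  — dead — no transitions
rest 'adaada' ignored (set empty)
end set {} — state 7 not in

Answer: REJECT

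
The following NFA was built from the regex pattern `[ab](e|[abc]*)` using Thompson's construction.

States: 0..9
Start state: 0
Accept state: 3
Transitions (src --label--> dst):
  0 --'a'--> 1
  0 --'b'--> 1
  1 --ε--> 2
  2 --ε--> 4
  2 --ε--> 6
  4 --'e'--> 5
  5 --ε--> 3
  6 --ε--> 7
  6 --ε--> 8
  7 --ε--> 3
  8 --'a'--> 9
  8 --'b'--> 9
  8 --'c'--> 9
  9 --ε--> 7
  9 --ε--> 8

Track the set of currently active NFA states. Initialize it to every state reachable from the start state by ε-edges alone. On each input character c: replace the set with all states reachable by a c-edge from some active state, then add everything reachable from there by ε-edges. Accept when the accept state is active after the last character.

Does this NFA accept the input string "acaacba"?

Answer: ACCEPT

Trace:
initial (ε-close {0}): {0}
'a' @ 1: {1,2,3,4,6,7,8}  ✓accept
'c' @ 2: {3,7,8,9}  ✓accept
'a' @ 3: {3,7,8,9}  ✓accept
'a' @ 4: {3,7,8,9}  ✓accept
'c' @ 5: {3,7,8,9}  ✓accept
'b' @ 6: {3,7,8,9}  ✓accept
'a' @ 7: {3,7,8,9}  ✓accept
after full input: {3,7,8,9}  (accept=3 in)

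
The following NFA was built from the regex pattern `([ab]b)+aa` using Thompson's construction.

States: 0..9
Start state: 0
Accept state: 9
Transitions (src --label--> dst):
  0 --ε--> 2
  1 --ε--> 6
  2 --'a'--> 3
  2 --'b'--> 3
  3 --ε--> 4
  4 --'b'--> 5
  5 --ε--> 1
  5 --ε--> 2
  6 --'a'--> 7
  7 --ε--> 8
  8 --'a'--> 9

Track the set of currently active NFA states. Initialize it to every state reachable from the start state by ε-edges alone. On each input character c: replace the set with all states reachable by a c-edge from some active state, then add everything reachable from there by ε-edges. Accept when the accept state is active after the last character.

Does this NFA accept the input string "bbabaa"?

Answer: ACCEPT

Steps:
initial (ε-close {0}): {0,2}
'b' @ 1: {3,4}
'b' @ 2: {1,2,5,6}
'a' @ 3: {3,4,7,8}
'b' @ 4: {1,2,5,6}
'a' @ 5: {3,4,7,8}
'a' @ 6: {9}  [accepting]
end set {9} — state 9 in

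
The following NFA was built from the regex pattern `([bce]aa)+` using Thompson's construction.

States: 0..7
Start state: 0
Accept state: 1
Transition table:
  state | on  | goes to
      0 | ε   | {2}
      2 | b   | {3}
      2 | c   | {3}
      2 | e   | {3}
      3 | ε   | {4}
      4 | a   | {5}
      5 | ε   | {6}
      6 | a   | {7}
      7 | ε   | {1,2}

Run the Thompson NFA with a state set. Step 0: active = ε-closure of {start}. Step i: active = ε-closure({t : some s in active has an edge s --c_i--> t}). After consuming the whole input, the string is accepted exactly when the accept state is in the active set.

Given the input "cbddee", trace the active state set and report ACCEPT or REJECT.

Answer: REJECT

Trace:
initial (ε-close {0}): {0,2}
'c' @ 1: {3,4}
'b' @ 2: {}  — state set empty
rest 'ddee' ignored (set empty)
after full input: {}  (accept=1 not in)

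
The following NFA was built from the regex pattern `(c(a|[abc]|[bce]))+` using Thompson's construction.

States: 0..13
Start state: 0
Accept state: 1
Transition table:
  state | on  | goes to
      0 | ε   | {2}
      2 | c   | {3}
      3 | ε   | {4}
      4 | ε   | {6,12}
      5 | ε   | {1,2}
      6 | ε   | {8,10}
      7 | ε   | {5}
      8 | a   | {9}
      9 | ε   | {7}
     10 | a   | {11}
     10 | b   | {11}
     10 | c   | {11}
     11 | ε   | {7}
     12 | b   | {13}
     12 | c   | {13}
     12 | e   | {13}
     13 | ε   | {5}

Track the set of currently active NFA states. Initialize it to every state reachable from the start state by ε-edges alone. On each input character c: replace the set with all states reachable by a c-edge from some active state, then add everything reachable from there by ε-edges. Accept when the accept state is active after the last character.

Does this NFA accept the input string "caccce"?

start: ε-closure({0}) = {0,2}
'c' @ 1: {3,4,6,8,10,12}
'a' @ 2: {1,2,5,7,9,11}  [accepting]
'c' @ 3: {3,4,6,8,10,12}
'c' @ 4: {1,2,5,7,11,13}  [accepting]
'c' @ 5: {3,4,6,8,10,12}
'e' @ 6: {1,2,5,13}  [accepting]
end set {1,2,5,13} — state 1 in

Answer: ACCEPT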